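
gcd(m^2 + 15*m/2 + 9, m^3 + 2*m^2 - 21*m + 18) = m + 6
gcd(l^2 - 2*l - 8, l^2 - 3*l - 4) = l - 4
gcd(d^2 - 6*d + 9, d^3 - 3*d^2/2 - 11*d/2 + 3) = d - 3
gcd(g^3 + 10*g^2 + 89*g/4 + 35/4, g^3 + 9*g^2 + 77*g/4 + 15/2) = g^2 + 3*g + 5/4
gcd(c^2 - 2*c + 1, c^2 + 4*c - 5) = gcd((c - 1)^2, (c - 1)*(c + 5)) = c - 1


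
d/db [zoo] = 0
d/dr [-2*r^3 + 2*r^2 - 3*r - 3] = -6*r^2 + 4*r - 3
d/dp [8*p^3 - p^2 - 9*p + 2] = 24*p^2 - 2*p - 9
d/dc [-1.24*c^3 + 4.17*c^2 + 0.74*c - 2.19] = -3.72*c^2 + 8.34*c + 0.74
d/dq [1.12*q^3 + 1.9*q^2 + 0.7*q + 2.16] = 3.36*q^2 + 3.8*q + 0.7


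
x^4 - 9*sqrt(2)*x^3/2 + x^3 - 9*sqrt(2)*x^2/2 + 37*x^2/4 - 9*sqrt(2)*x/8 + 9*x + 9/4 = (x + 1/2)^2*(x - 3*sqrt(2))*(x - 3*sqrt(2)/2)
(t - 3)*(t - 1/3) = t^2 - 10*t/3 + 1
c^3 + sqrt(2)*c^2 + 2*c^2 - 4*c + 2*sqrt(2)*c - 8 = (c + 2)*(c - sqrt(2))*(c + 2*sqrt(2))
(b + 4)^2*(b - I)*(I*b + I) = I*b^4 + b^3 + 9*I*b^3 + 9*b^2 + 24*I*b^2 + 24*b + 16*I*b + 16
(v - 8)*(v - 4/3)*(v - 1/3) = v^3 - 29*v^2/3 + 124*v/9 - 32/9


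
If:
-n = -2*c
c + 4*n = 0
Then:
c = 0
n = 0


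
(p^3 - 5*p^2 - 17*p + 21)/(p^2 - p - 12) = (p^2 - 8*p + 7)/(p - 4)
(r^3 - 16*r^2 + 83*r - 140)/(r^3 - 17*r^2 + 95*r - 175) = (r - 4)/(r - 5)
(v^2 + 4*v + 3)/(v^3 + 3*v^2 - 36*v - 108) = (v + 1)/(v^2 - 36)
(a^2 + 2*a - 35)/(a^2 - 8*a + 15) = (a + 7)/(a - 3)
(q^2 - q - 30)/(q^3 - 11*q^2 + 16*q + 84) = (q + 5)/(q^2 - 5*q - 14)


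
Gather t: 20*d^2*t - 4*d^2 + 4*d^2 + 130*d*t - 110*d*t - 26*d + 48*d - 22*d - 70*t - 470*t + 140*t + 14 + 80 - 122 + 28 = t*(20*d^2 + 20*d - 400)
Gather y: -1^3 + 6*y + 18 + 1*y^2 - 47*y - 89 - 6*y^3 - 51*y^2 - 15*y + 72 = -6*y^3 - 50*y^2 - 56*y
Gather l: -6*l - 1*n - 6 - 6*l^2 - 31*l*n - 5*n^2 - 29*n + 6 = -6*l^2 + l*(-31*n - 6) - 5*n^2 - 30*n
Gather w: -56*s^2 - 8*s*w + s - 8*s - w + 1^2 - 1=-56*s^2 - 7*s + w*(-8*s - 1)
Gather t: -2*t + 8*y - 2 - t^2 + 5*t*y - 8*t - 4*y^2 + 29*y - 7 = -t^2 + t*(5*y - 10) - 4*y^2 + 37*y - 9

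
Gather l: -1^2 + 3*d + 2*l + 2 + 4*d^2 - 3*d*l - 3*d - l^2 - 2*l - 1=4*d^2 - 3*d*l - l^2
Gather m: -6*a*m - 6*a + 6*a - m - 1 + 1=m*(-6*a - 1)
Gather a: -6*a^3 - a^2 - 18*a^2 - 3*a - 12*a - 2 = -6*a^3 - 19*a^2 - 15*a - 2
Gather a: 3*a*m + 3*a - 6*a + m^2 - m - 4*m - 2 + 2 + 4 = a*(3*m - 3) + m^2 - 5*m + 4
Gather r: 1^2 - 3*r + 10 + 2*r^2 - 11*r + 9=2*r^2 - 14*r + 20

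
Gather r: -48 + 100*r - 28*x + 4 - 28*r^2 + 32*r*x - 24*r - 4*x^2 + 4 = -28*r^2 + r*(32*x + 76) - 4*x^2 - 28*x - 40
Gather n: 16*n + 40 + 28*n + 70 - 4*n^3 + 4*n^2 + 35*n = -4*n^3 + 4*n^2 + 79*n + 110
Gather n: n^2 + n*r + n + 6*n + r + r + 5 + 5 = n^2 + n*(r + 7) + 2*r + 10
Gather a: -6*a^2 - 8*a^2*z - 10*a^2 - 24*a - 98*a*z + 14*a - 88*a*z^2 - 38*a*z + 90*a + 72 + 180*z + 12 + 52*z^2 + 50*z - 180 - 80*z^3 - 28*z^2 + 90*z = a^2*(-8*z - 16) + a*(-88*z^2 - 136*z + 80) - 80*z^3 + 24*z^2 + 320*z - 96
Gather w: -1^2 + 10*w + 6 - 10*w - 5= 0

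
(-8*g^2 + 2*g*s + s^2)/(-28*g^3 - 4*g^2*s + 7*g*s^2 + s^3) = (4*g + s)/(14*g^2 + 9*g*s + s^2)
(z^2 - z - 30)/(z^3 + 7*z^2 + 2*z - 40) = (z - 6)/(z^2 + 2*z - 8)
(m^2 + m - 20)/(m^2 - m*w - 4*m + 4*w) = (-m - 5)/(-m + w)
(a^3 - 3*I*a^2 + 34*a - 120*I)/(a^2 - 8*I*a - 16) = (a^2 + I*a + 30)/(a - 4*I)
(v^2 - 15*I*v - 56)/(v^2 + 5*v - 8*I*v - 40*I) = (v - 7*I)/(v + 5)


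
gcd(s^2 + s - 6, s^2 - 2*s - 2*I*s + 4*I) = s - 2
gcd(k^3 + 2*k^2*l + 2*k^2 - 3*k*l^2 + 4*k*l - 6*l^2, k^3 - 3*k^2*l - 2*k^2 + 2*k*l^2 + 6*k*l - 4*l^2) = k - l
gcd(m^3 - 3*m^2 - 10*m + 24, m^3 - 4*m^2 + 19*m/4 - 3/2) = m - 2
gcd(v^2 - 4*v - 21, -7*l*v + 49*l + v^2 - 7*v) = v - 7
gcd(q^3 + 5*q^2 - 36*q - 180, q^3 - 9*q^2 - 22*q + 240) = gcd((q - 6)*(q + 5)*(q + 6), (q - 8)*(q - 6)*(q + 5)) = q^2 - q - 30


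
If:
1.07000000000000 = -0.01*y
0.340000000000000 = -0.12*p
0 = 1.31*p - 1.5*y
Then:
No Solution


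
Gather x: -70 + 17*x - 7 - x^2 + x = -x^2 + 18*x - 77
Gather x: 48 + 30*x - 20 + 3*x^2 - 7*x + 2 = 3*x^2 + 23*x + 30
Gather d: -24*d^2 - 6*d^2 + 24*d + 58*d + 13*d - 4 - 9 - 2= -30*d^2 + 95*d - 15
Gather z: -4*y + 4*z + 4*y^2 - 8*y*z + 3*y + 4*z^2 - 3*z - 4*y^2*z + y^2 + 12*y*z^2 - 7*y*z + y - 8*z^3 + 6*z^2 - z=5*y^2 - 8*z^3 + z^2*(12*y + 10) + z*(-4*y^2 - 15*y)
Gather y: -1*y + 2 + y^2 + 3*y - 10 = y^2 + 2*y - 8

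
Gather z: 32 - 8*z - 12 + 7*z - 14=6 - z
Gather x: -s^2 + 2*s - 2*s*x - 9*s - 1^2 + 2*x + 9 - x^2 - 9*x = -s^2 - 7*s - x^2 + x*(-2*s - 7) + 8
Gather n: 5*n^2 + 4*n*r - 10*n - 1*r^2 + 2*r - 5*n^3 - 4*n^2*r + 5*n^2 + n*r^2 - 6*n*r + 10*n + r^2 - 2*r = -5*n^3 + n^2*(10 - 4*r) + n*(r^2 - 2*r)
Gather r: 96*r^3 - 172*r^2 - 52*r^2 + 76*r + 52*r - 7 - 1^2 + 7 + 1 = 96*r^3 - 224*r^2 + 128*r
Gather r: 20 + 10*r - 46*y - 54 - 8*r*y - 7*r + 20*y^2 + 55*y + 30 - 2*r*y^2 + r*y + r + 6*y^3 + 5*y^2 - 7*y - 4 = r*(-2*y^2 - 7*y + 4) + 6*y^3 + 25*y^2 + 2*y - 8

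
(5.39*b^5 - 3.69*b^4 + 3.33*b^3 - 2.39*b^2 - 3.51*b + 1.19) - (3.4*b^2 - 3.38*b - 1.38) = 5.39*b^5 - 3.69*b^4 + 3.33*b^3 - 5.79*b^2 - 0.13*b + 2.57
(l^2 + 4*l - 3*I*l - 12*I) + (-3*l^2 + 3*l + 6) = -2*l^2 + 7*l - 3*I*l + 6 - 12*I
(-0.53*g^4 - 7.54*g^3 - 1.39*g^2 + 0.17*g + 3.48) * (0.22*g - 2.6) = -0.1166*g^5 - 0.2808*g^4 + 19.2982*g^3 + 3.6514*g^2 + 0.3236*g - 9.048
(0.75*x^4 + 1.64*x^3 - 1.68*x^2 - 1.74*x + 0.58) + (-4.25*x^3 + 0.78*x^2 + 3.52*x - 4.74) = 0.75*x^4 - 2.61*x^3 - 0.9*x^2 + 1.78*x - 4.16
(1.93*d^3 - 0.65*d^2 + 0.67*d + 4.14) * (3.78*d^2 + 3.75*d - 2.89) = 7.2954*d^5 + 4.7805*d^4 - 5.4826*d^3 + 20.0402*d^2 + 13.5887*d - 11.9646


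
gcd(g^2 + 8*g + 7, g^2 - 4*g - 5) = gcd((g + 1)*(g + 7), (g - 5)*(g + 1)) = g + 1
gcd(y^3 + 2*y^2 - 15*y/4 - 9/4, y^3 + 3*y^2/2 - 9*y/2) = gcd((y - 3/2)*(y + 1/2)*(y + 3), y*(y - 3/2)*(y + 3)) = y^2 + 3*y/2 - 9/2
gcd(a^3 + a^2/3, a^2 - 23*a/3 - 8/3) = a + 1/3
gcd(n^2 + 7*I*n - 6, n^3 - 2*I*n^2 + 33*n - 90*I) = n + 6*I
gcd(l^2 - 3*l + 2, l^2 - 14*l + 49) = 1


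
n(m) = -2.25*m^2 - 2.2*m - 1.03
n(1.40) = -8.52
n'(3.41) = -17.54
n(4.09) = -47.67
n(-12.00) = -298.63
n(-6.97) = -95.00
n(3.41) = -34.70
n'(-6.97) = 29.16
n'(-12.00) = 51.80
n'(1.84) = -10.48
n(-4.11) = -30.00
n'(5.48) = -26.86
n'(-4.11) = 16.30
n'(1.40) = -8.50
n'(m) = -4.5*m - 2.2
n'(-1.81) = 5.94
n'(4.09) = -20.60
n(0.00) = -1.03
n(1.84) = -12.70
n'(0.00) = -2.20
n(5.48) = -80.65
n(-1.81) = -4.42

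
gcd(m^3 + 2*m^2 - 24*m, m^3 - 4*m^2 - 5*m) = m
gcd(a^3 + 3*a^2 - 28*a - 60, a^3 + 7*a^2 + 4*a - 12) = a^2 + 8*a + 12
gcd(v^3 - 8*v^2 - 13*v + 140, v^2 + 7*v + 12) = v + 4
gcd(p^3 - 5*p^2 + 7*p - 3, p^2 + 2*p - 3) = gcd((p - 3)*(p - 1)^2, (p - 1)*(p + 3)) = p - 1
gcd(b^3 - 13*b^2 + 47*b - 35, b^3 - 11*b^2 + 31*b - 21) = b^2 - 8*b + 7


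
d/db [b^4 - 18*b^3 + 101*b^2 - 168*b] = 4*b^3 - 54*b^2 + 202*b - 168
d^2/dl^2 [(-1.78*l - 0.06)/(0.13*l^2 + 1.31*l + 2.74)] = (-(0.26*l + 1.31)*(0.52*l + 2.62)*(1.78*l + 0.06) + (1.3884*l + 4.6792)*(0.13*l^2 + 1.31*l + 2.74))/(0.13*l^2 + 1.31*l + 2.74)^3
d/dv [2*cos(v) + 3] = -2*sin(v)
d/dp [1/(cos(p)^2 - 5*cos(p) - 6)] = (2*cos(p) - 5)*sin(p)/(sin(p)^2 + 5*cos(p) + 5)^2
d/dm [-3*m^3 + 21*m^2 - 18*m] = -9*m^2 + 42*m - 18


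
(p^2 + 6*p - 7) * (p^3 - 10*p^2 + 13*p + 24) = p^5 - 4*p^4 - 54*p^3 + 172*p^2 + 53*p - 168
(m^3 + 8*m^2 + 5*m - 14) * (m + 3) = m^4 + 11*m^3 + 29*m^2 + m - 42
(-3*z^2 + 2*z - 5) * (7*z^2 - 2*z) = -21*z^4 + 20*z^3 - 39*z^2 + 10*z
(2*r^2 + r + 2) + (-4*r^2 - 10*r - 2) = -2*r^2 - 9*r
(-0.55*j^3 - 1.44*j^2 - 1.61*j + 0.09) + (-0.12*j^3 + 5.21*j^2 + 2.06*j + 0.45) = -0.67*j^3 + 3.77*j^2 + 0.45*j + 0.54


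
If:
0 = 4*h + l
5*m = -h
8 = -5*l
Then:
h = 2/5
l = -8/5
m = -2/25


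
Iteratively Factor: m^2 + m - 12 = (m - 3)*(m + 4)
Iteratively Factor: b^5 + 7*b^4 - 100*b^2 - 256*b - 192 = (b - 4)*(b^4 + 11*b^3 + 44*b^2 + 76*b + 48) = (b - 4)*(b + 3)*(b^3 + 8*b^2 + 20*b + 16) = (b - 4)*(b + 2)*(b + 3)*(b^2 + 6*b + 8) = (b - 4)*(b + 2)*(b + 3)*(b + 4)*(b + 2)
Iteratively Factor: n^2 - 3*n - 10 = (n - 5)*(n + 2)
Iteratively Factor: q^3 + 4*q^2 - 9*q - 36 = (q + 4)*(q^2 - 9) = (q - 3)*(q + 4)*(q + 3)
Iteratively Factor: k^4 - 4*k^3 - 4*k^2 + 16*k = (k)*(k^3 - 4*k^2 - 4*k + 16) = k*(k - 4)*(k^2 - 4) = k*(k - 4)*(k - 2)*(k + 2)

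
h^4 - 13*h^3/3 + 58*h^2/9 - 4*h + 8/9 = (h - 2)*(h - 1)*(h - 2/3)^2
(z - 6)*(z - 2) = z^2 - 8*z + 12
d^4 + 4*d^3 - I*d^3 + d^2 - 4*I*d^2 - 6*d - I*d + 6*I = (d - 1)*(d + 2)*(d + 3)*(d - I)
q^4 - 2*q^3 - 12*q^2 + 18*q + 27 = (q - 3)^2*(q + 1)*(q + 3)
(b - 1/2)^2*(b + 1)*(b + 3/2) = b^4 + 3*b^3/2 - 3*b^2/4 - 7*b/8 + 3/8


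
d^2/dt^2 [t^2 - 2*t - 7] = 2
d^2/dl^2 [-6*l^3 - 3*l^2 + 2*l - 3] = -36*l - 6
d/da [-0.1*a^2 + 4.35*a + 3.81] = 4.35 - 0.2*a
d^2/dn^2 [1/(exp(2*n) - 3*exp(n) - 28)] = ((3 - 4*exp(n))*(-exp(2*n) + 3*exp(n) + 28) - 2*(2*exp(n) - 3)^2*exp(n))*exp(n)/(-exp(2*n) + 3*exp(n) + 28)^3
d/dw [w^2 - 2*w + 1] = 2*w - 2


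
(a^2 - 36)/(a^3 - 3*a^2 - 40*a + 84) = (a - 6)/(a^2 - 9*a + 14)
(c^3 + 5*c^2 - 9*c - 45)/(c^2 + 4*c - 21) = (c^2 + 8*c + 15)/(c + 7)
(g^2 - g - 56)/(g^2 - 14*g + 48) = (g + 7)/(g - 6)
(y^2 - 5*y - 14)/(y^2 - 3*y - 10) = (y - 7)/(y - 5)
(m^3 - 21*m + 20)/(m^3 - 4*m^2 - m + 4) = (m + 5)/(m + 1)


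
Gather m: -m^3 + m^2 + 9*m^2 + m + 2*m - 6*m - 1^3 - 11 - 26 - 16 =-m^3 + 10*m^2 - 3*m - 54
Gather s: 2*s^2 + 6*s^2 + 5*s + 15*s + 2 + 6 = 8*s^2 + 20*s + 8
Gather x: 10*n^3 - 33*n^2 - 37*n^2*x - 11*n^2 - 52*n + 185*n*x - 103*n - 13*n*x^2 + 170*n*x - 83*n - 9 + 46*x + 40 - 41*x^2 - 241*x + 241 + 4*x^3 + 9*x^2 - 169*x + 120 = 10*n^3 - 44*n^2 - 238*n + 4*x^3 + x^2*(-13*n - 32) + x*(-37*n^2 + 355*n - 364) + 392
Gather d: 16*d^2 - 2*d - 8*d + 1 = 16*d^2 - 10*d + 1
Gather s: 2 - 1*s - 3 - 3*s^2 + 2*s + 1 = -3*s^2 + s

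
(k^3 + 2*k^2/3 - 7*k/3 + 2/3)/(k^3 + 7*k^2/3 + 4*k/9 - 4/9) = 3*(k - 1)/(3*k + 2)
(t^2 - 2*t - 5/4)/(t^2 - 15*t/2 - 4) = (t - 5/2)/(t - 8)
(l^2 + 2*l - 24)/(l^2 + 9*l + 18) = (l - 4)/(l + 3)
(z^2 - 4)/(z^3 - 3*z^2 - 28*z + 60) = (z + 2)/(z^2 - z - 30)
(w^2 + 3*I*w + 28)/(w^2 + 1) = (w^2 + 3*I*w + 28)/(w^2 + 1)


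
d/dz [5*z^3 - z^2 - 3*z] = 15*z^2 - 2*z - 3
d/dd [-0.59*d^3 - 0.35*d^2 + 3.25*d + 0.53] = -1.77*d^2 - 0.7*d + 3.25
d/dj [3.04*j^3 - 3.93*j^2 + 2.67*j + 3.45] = 9.12*j^2 - 7.86*j + 2.67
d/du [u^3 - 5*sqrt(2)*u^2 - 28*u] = 3*u^2 - 10*sqrt(2)*u - 28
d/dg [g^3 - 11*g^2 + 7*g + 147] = 3*g^2 - 22*g + 7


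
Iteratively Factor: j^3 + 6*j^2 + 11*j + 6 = (j + 1)*(j^2 + 5*j + 6) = (j + 1)*(j + 2)*(j + 3)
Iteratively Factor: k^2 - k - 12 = (k + 3)*(k - 4)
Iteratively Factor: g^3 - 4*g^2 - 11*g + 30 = (g + 3)*(g^2 - 7*g + 10) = (g - 2)*(g + 3)*(g - 5)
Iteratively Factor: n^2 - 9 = (n + 3)*(n - 3)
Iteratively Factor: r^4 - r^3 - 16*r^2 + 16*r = (r - 1)*(r^3 - 16*r) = r*(r - 1)*(r^2 - 16) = r*(r - 1)*(r + 4)*(r - 4)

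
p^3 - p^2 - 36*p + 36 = (p - 6)*(p - 1)*(p + 6)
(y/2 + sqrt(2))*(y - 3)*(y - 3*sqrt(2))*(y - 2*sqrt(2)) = y^4/2 - 3*sqrt(2)*y^3/2 - 3*y^3/2 - 4*y^2 + 9*sqrt(2)*y^2/2 + 12*y + 12*sqrt(2)*y - 36*sqrt(2)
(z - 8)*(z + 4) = z^2 - 4*z - 32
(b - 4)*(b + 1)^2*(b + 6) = b^4 + 4*b^3 - 19*b^2 - 46*b - 24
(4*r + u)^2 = 16*r^2 + 8*r*u + u^2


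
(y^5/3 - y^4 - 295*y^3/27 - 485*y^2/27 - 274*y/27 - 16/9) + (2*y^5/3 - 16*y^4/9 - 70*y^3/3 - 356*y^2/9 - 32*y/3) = y^5 - 25*y^4/9 - 925*y^3/27 - 1553*y^2/27 - 562*y/27 - 16/9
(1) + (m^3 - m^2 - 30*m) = m^3 - m^2 - 30*m + 1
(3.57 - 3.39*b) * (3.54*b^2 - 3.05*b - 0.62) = -12.0006*b^3 + 22.9773*b^2 - 8.7867*b - 2.2134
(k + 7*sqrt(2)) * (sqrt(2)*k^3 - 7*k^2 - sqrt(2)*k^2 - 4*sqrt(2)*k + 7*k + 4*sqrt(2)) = sqrt(2)*k^4 - sqrt(2)*k^3 + 7*k^3 - 53*sqrt(2)*k^2 - 7*k^2 - 56*k + 53*sqrt(2)*k + 56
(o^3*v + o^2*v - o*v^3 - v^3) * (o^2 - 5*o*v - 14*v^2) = o^5*v - 5*o^4*v^2 + o^4*v - 15*o^3*v^3 - 5*o^3*v^2 + 5*o^2*v^4 - 15*o^2*v^3 + 14*o*v^5 + 5*o*v^4 + 14*v^5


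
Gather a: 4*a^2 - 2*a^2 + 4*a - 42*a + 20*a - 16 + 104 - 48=2*a^2 - 18*a + 40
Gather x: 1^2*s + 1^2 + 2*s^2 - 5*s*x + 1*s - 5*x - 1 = 2*s^2 + 2*s + x*(-5*s - 5)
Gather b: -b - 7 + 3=-b - 4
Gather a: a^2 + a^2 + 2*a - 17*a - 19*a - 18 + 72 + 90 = 2*a^2 - 34*a + 144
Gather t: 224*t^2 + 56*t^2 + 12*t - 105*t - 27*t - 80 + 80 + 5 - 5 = 280*t^2 - 120*t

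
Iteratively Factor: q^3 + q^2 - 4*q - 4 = (q + 2)*(q^2 - q - 2) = (q + 1)*(q + 2)*(q - 2)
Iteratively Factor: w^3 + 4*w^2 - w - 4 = (w - 1)*(w^2 + 5*w + 4) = (w - 1)*(w + 1)*(w + 4)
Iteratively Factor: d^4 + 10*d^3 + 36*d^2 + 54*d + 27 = (d + 3)*(d^3 + 7*d^2 + 15*d + 9) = (d + 3)^2*(d^2 + 4*d + 3) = (d + 1)*(d + 3)^2*(d + 3)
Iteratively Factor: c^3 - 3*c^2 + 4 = (c + 1)*(c^2 - 4*c + 4) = (c - 2)*(c + 1)*(c - 2)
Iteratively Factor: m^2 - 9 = (m - 3)*(m + 3)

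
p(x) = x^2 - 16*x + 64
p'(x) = 2*x - 16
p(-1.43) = 88.92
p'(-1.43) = -18.86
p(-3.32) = 128.14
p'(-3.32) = -22.64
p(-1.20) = 84.64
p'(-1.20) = -18.40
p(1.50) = 42.25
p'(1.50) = -13.00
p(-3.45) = 131.10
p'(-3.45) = -22.90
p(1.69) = 39.82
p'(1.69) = -12.62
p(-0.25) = 68.06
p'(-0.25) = -16.50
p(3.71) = 18.40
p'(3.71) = -8.58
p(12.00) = 16.00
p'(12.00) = 8.00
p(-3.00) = 121.00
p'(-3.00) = -22.00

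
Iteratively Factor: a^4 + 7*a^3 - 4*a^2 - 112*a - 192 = (a - 4)*(a^3 + 11*a^2 + 40*a + 48) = (a - 4)*(a + 4)*(a^2 + 7*a + 12) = (a - 4)*(a + 4)^2*(a + 3)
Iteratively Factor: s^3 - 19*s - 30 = (s - 5)*(s^2 + 5*s + 6) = (s - 5)*(s + 2)*(s + 3)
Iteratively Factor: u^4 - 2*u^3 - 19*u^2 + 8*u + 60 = (u + 2)*(u^3 - 4*u^2 - 11*u + 30) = (u - 5)*(u + 2)*(u^2 + u - 6) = (u - 5)*(u - 2)*(u + 2)*(u + 3)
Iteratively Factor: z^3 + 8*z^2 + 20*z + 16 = (z + 4)*(z^2 + 4*z + 4) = (z + 2)*(z + 4)*(z + 2)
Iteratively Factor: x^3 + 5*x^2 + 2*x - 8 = (x - 1)*(x^2 + 6*x + 8) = (x - 1)*(x + 4)*(x + 2)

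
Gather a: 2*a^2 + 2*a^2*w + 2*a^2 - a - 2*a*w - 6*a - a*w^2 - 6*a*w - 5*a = a^2*(2*w + 4) + a*(-w^2 - 8*w - 12)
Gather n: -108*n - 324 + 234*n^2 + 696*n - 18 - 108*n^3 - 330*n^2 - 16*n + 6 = -108*n^3 - 96*n^2 + 572*n - 336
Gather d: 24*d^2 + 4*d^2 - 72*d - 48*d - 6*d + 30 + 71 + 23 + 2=28*d^2 - 126*d + 126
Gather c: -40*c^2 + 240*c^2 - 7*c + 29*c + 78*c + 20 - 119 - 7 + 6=200*c^2 + 100*c - 100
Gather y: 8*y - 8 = 8*y - 8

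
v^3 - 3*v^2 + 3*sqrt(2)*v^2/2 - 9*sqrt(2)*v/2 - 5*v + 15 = (v - 3)*(v - sqrt(2))*(v + 5*sqrt(2)/2)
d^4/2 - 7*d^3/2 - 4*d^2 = d^2*(d/2 + 1/2)*(d - 8)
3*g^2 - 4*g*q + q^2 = (-3*g + q)*(-g + q)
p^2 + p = p*(p + 1)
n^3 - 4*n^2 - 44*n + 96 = (n - 8)*(n - 2)*(n + 6)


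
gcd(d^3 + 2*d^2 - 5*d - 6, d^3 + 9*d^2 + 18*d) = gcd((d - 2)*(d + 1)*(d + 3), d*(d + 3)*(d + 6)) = d + 3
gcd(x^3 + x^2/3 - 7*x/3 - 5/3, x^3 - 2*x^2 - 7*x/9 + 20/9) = x^2 - 2*x/3 - 5/3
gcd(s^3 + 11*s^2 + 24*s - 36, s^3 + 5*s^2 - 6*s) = s^2 + 5*s - 6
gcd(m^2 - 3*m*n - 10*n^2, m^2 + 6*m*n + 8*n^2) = m + 2*n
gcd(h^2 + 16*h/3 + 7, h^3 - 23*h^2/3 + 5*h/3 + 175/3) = h + 7/3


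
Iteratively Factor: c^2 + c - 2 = (c + 2)*(c - 1)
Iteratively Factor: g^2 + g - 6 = (g - 2)*(g + 3)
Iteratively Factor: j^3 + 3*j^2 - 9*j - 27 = (j + 3)*(j^2 - 9) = (j - 3)*(j + 3)*(j + 3)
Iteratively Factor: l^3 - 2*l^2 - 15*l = (l)*(l^2 - 2*l - 15) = l*(l - 5)*(l + 3)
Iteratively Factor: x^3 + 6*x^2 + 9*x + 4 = (x + 4)*(x^2 + 2*x + 1) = (x + 1)*(x + 4)*(x + 1)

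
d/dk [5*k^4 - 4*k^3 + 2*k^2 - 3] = 4*k*(5*k^2 - 3*k + 1)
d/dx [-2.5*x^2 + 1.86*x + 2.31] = 1.86 - 5.0*x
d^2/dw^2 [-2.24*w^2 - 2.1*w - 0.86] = -4.48000000000000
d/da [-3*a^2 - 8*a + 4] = -6*a - 8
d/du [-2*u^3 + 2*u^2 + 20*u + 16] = -6*u^2 + 4*u + 20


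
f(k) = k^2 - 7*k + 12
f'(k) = 2*k - 7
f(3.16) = -0.13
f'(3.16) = -0.68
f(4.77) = 1.36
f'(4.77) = 2.54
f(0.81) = 6.99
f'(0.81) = -5.38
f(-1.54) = 25.15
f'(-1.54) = -10.08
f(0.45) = 9.05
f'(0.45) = -6.10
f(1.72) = 2.92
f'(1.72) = -3.56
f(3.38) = -0.24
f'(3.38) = -0.24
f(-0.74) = 17.73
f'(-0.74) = -8.48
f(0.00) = 12.00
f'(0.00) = -7.00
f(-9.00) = 156.00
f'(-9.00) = -25.00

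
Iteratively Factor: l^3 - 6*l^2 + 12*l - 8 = (l - 2)*(l^2 - 4*l + 4) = (l - 2)^2*(l - 2)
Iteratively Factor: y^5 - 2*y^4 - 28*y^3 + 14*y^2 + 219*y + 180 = (y - 4)*(y^4 + 2*y^3 - 20*y^2 - 66*y - 45) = (y - 4)*(y + 1)*(y^3 + y^2 - 21*y - 45) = (y - 4)*(y + 1)*(y + 3)*(y^2 - 2*y - 15) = (y - 5)*(y - 4)*(y + 1)*(y + 3)*(y + 3)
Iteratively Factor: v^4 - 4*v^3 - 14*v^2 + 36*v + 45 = (v + 3)*(v^3 - 7*v^2 + 7*v + 15) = (v - 3)*(v + 3)*(v^2 - 4*v - 5) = (v - 5)*(v - 3)*(v + 3)*(v + 1)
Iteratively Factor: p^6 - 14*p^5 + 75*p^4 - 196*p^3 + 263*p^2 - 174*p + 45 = (p - 1)*(p^5 - 13*p^4 + 62*p^3 - 134*p^2 + 129*p - 45) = (p - 3)*(p - 1)*(p^4 - 10*p^3 + 32*p^2 - 38*p + 15) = (p - 5)*(p - 3)*(p - 1)*(p^3 - 5*p^2 + 7*p - 3) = (p - 5)*(p - 3)*(p - 1)^2*(p^2 - 4*p + 3) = (p - 5)*(p - 3)^2*(p - 1)^2*(p - 1)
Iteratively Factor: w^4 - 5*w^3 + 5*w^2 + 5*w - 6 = (w - 3)*(w^3 - 2*w^2 - w + 2) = (w - 3)*(w - 2)*(w^2 - 1) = (w - 3)*(w - 2)*(w - 1)*(w + 1)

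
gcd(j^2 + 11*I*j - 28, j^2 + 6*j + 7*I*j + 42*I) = j + 7*I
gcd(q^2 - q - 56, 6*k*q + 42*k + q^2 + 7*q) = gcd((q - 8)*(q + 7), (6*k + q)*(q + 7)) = q + 7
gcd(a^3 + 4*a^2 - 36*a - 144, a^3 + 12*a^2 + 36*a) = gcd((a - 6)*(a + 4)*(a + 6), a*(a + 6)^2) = a + 6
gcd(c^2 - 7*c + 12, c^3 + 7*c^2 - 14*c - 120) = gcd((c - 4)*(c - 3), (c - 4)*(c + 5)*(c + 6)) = c - 4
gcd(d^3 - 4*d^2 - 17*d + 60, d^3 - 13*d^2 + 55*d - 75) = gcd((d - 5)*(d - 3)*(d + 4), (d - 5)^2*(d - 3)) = d^2 - 8*d + 15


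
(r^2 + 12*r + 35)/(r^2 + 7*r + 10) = (r + 7)/(r + 2)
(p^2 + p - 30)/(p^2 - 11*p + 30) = (p + 6)/(p - 6)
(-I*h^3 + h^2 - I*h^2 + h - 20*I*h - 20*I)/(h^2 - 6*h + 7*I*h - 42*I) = (-I*h^3 + h^2*(1 - I) + h*(1 - 20*I) - 20*I)/(h^2 + h*(-6 + 7*I) - 42*I)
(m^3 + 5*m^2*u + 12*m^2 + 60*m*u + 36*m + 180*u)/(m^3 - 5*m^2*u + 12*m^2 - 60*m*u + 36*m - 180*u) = (-m - 5*u)/(-m + 5*u)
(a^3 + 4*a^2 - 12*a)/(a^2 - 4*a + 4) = a*(a + 6)/(a - 2)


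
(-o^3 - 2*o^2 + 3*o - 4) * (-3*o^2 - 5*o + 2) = 3*o^5 + 11*o^4 - o^3 - 7*o^2 + 26*o - 8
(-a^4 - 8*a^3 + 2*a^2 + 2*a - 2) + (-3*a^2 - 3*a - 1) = -a^4 - 8*a^3 - a^2 - a - 3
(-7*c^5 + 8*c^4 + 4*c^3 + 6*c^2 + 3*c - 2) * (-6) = 42*c^5 - 48*c^4 - 24*c^3 - 36*c^2 - 18*c + 12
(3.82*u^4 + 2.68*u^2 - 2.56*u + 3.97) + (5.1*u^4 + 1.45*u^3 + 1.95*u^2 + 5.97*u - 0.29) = 8.92*u^4 + 1.45*u^3 + 4.63*u^2 + 3.41*u + 3.68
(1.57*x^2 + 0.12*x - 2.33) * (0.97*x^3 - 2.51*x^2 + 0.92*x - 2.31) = 1.5229*x^5 - 3.8243*x^4 - 1.1169*x^3 + 2.332*x^2 - 2.4208*x + 5.3823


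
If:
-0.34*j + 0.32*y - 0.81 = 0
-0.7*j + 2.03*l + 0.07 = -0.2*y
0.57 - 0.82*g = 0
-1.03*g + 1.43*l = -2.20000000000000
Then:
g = 0.70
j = -3.14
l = -1.04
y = -0.80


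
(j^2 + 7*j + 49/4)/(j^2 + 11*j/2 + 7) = (j + 7/2)/(j + 2)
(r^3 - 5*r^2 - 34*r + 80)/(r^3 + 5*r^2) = 1 - 10/r + 16/r^2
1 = 1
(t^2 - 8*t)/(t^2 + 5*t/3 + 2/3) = 3*t*(t - 8)/(3*t^2 + 5*t + 2)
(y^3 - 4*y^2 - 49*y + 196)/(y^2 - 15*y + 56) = (y^2 + 3*y - 28)/(y - 8)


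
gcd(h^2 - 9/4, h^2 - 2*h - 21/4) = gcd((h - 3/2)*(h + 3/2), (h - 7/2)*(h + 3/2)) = h + 3/2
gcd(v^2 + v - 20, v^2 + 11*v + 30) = v + 5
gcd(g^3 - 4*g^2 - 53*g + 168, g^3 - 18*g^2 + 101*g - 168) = g^2 - 11*g + 24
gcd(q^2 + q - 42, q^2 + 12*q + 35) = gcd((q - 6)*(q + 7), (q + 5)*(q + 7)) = q + 7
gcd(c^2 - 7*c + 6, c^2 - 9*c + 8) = c - 1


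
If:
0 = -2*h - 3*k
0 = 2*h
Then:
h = 0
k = 0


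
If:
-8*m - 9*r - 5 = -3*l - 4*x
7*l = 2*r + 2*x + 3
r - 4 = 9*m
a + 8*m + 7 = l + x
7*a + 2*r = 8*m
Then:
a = -2956/4169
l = 6141/4169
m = -1266/4169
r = 5282/4169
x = 9958/4169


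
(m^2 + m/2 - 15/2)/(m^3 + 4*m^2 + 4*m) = (2*m^2 + m - 15)/(2*m*(m^2 + 4*m + 4))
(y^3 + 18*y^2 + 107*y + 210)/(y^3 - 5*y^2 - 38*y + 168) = (y^2 + 12*y + 35)/(y^2 - 11*y + 28)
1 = 1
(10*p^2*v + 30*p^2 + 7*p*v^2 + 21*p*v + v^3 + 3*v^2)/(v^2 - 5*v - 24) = (10*p^2 + 7*p*v + v^2)/(v - 8)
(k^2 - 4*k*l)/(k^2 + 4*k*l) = (k - 4*l)/(k + 4*l)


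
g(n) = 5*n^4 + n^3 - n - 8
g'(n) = 20*n^3 + 3*n^2 - 1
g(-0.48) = -7.37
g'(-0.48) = -2.52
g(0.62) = -7.64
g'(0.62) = 4.92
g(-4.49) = 1938.12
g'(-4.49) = -1750.90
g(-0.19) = -7.81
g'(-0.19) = -1.03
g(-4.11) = 1353.40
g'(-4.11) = -1338.85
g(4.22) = 1648.63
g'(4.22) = 1555.45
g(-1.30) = 5.38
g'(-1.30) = -39.87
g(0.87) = -5.35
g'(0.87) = 14.44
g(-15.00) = 249757.00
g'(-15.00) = -66826.00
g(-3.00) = 373.00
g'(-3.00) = -514.00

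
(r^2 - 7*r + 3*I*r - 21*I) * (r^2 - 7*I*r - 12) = r^4 - 7*r^3 - 4*I*r^3 + 9*r^2 + 28*I*r^2 - 63*r - 36*I*r + 252*I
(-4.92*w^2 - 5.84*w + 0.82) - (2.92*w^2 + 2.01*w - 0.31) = -7.84*w^2 - 7.85*w + 1.13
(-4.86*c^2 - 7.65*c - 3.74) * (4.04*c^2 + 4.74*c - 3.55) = -19.6344*c^4 - 53.9424*c^3 - 34.1176*c^2 + 9.4299*c + 13.277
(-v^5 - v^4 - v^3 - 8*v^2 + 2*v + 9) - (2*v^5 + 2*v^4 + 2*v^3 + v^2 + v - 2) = -3*v^5 - 3*v^4 - 3*v^3 - 9*v^2 + v + 11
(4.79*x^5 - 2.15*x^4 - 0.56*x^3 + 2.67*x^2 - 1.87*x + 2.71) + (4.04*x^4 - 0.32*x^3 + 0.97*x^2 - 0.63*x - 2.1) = 4.79*x^5 + 1.89*x^4 - 0.88*x^3 + 3.64*x^2 - 2.5*x + 0.61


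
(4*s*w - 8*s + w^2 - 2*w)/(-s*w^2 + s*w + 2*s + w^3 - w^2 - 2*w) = (-4*s - w)/(s*w + s - w^2 - w)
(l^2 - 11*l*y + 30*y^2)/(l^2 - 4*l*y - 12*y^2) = (l - 5*y)/(l + 2*y)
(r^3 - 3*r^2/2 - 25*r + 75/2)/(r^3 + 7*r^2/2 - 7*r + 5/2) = (2*r^2 - 13*r + 15)/(2*r^2 - 3*r + 1)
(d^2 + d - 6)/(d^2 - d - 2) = (d + 3)/(d + 1)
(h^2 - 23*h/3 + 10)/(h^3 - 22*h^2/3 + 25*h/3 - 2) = (3*h - 5)/(3*h^2 - 4*h + 1)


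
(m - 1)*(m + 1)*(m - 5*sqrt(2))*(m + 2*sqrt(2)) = m^4 - 3*sqrt(2)*m^3 - 21*m^2 + 3*sqrt(2)*m + 20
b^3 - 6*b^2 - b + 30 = (b - 5)*(b - 3)*(b + 2)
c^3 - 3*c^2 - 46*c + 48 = (c - 8)*(c - 1)*(c + 6)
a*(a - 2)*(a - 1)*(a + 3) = a^4 - 7*a^2 + 6*a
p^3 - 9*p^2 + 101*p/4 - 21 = (p - 4)*(p - 7/2)*(p - 3/2)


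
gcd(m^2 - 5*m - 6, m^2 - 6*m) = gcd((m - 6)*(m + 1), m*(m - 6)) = m - 6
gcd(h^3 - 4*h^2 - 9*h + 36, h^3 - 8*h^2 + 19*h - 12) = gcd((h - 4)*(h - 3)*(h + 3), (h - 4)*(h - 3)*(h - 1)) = h^2 - 7*h + 12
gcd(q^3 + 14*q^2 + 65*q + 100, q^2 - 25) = q + 5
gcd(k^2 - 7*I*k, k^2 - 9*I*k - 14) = k - 7*I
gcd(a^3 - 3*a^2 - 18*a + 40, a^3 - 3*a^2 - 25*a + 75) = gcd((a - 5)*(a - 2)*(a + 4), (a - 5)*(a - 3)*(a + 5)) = a - 5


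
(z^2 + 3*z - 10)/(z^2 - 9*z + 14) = (z + 5)/(z - 7)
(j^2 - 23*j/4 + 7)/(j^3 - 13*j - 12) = (j - 7/4)/(j^2 + 4*j + 3)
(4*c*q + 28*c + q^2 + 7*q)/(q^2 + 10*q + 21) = (4*c + q)/(q + 3)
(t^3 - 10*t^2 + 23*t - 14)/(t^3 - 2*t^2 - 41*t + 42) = (t - 2)/(t + 6)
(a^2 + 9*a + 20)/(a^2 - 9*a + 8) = (a^2 + 9*a + 20)/(a^2 - 9*a + 8)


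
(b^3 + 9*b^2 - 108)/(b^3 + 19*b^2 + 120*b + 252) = (b - 3)/(b + 7)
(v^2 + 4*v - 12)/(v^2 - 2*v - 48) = (v - 2)/(v - 8)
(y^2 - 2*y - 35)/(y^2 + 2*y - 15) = (y - 7)/(y - 3)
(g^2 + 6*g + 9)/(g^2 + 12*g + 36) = (g^2 + 6*g + 9)/(g^2 + 12*g + 36)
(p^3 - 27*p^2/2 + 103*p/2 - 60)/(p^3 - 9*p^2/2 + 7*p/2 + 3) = (2*p^2 - 21*p + 40)/(2*p^2 - 3*p - 2)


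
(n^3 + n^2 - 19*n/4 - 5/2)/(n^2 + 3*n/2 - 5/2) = (n^2 - 3*n/2 - 1)/(n - 1)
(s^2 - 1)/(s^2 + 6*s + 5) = (s - 1)/(s + 5)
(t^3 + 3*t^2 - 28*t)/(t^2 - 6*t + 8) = t*(t + 7)/(t - 2)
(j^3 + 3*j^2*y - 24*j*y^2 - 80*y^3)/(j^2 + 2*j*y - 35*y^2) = (j^2 + 8*j*y + 16*y^2)/(j + 7*y)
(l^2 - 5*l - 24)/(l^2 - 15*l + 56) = (l + 3)/(l - 7)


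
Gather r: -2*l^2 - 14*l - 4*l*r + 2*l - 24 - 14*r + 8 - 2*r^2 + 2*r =-2*l^2 - 12*l - 2*r^2 + r*(-4*l - 12) - 16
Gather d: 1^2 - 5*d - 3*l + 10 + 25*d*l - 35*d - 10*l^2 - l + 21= d*(25*l - 40) - 10*l^2 - 4*l + 32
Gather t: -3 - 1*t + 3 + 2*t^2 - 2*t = 2*t^2 - 3*t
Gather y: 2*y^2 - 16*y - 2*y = 2*y^2 - 18*y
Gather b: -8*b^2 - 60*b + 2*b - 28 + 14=-8*b^2 - 58*b - 14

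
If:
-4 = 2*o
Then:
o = -2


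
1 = 1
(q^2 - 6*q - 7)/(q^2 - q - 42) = (q + 1)/(q + 6)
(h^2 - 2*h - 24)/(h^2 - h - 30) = (h + 4)/(h + 5)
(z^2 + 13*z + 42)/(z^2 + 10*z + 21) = (z + 6)/(z + 3)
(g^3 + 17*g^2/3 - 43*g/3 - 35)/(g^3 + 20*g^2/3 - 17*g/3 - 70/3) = (g - 3)/(g - 2)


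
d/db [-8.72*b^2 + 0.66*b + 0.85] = 0.66 - 17.44*b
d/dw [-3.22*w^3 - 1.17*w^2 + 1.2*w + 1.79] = -9.66*w^2 - 2.34*w + 1.2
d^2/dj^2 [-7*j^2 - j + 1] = -14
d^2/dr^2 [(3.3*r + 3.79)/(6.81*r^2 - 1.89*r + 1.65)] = ((3.3*r + 3.79)*(13.62*r - 1.89)*(27.24*r - 3.78) - (134.838*r + 39.1458)*(6.81*r^2 - 1.89*r + 1.65))/(6.81*r^2 - 1.89*r + 1.65)^3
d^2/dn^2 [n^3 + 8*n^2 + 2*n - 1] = 6*n + 16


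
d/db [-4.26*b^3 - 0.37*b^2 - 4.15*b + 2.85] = -12.78*b^2 - 0.74*b - 4.15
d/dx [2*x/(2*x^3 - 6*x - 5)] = 2*(2*x^3 - 6*x*(x^2 - 1) - 6*x - 5)/(-2*x^3 + 6*x + 5)^2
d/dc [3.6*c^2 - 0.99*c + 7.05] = 7.2*c - 0.99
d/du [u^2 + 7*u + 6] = 2*u + 7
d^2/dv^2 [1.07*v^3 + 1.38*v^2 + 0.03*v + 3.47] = 6.42*v + 2.76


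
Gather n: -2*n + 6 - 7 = -2*n - 1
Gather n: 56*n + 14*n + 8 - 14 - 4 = 70*n - 10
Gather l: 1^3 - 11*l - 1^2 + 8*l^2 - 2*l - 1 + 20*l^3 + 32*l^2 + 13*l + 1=20*l^3 + 40*l^2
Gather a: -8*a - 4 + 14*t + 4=-8*a + 14*t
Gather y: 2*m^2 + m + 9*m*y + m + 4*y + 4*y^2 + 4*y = 2*m^2 + 2*m + 4*y^2 + y*(9*m + 8)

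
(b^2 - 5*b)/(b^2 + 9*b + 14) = b*(b - 5)/(b^2 + 9*b + 14)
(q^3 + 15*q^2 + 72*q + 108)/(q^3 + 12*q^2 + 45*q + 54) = (q + 6)/(q + 3)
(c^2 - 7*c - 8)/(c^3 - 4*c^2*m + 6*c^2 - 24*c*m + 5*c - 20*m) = (c - 8)/(c^2 - 4*c*m + 5*c - 20*m)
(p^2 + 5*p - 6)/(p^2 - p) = (p + 6)/p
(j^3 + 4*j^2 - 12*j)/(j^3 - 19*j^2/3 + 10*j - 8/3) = 3*j*(j + 6)/(3*j^2 - 13*j + 4)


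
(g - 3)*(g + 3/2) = g^2 - 3*g/2 - 9/2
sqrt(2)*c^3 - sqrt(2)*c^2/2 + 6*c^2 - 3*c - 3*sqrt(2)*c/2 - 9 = (c - 3/2)*(c + 3*sqrt(2))*(sqrt(2)*c + sqrt(2))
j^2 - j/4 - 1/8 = (j - 1/2)*(j + 1/4)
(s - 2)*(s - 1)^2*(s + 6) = s^4 + 2*s^3 - 19*s^2 + 28*s - 12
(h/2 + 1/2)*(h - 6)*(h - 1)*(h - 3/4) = h^4/2 - 27*h^3/8 + 7*h^2/4 + 27*h/8 - 9/4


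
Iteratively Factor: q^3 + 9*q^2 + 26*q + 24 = (q + 3)*(q^2 + 6*q + 8) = (q + 3)*(q + 4)*(q + 2)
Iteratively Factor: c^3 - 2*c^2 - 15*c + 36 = (c - 3)*(c^2 + c - 12) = (c - 3)^2*(c + 4)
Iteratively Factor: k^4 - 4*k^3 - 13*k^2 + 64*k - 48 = (k - 1)*(k^3 - 3*k^2 - 16*k + 48) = (k - 1)*(k + 4)*(k^2 - 7*k + 12) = (k - 4)*(k - 1)*(k + 4)*(k - 3)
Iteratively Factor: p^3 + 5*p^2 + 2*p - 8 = (p - 1)*(p^2 + 6*p + 8) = (p - 1)*(p + 2)*(p + 4)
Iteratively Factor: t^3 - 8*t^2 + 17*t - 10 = (t - 2)*(t^2 - 6*t + 5) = (t - 2)*(t - 1)*(t - 5)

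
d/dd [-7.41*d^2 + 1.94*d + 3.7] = 1.94 - 14.82*d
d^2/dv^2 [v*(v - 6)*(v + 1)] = 6*v - 10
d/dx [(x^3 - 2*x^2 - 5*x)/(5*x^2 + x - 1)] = (5*x^4 + 2*x^3 + 20*x^2 + 4*x + 5)/(25*x^4 + 10*x^3 - 9*x^2 - 2*x + 1)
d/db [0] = 0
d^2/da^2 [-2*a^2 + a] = -4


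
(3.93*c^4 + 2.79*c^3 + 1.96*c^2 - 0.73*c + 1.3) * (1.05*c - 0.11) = 4.1265*c^5 + 2.4972*c^4 + 1.7511*c^3 - 0.9821*c^2 + 1.4453*c - 0.143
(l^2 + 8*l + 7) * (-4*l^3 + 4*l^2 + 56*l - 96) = -4*l^5 - 28*l^4 + 60*l^3 + 380*l^2 - 376*l - 672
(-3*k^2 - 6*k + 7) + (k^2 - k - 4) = -2*k^2 - 7*k + 3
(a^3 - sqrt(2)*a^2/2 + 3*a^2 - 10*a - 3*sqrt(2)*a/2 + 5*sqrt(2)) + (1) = a^3 - sqrt(2)*a^2/2 + 3*a^2 - 10*a - 3*sqrt(2)*a/2 + 1 + 5*sqrt(2)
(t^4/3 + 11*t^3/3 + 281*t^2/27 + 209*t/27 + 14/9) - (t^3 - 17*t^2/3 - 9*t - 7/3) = t^4/3 + 8*t^3/3 + 434*t^2/27 + 452*t/27 + 35/9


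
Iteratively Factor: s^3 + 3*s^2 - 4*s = (s + 4)*(s^2 - s) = (s - 1)*(s + 4)*(s)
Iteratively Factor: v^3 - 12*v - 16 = (v + 2)*(v^2 - 2*v - 8) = (v + 2)^2*(v - 4)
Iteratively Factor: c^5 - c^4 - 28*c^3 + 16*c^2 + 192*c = (c - 4)*(c^4 + 3*c^3 - 16*c^2 - 48*c) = c*(c - 4)*(c^3 + 3*c^2 - 16*c - 48) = c*(c - 4)*(c + 3)*(c^2 - 16) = c*(c - 4)*(c + 3)*(c + 4)*(c - 4)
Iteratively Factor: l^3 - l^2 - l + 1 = (l - 1)*(l^2 - 1) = (l - 1)*(l + 1)*(l - 1)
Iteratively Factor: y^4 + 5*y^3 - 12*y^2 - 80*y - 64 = (y + 4)*(y^3 + y^2 - 16*y - 16) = (y - 4)*(y + 4)*(y^2 + 5*y + 4) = (y - 4)*(y + 4)^2*(y + 1)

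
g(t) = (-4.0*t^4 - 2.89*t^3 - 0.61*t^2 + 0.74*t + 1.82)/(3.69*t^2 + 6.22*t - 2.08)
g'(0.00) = -2.97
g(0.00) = -0.88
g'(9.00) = -18.51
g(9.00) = -80.48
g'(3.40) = -6.52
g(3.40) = -10.54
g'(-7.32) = 16.74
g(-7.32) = -69.20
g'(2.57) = -4.81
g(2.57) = -5.85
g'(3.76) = -7.27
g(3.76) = -13.03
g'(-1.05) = -2.50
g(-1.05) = 0.25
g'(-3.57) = 6.88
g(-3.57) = -23.16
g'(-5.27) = 12.02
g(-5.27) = -39.65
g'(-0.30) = -0.70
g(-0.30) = -0.44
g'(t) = (-7.38*t - 6.22)*(-4.0*t^4 - 2.89*t^3 - 0.61*t^2 + 0.74*t + 1.82)/(3.69*t^2 + 6.22*t - 2.08)^2 + (-16.0*t^3 - 8.67*t^2 - 1.22*t + 0.74)/(3.69*t^2 + 6.22*t - 2.08) = (-29.52*t^5 - 85.3041*t^4 - 2.6716*t^3 + 11.5088*t^2 - 10.894*t - 12.8596)/(13.6161*t^4 + 45.9036*t^3 + 23.338*t^2 - 25.8752*t + 4.3264)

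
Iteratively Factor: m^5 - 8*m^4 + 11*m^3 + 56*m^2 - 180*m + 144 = (m - 2)*(m^4 - 6*m^3 - m^2 + 54*m - 72) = (m - 3)*(m - 2)*(m^3 - 3*m^2 - 10*m + 24) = (m - 3)*(m - 2)*(m + 3)*(m^2 - 6*m + 8) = (m - 3)*(m - 2)^2*(m + 3)*(m - 4)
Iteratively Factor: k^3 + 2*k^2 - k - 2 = (k + 2)*(k^2 - 1) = (k + 1)*(k + 2)*(k - 1)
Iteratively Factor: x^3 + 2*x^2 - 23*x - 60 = (x + 4)*(x^2 - 2*x - 15) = (x + 3)*(x + 4)*(x - 5)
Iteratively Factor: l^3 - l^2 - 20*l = (l)*(l^2 - l - 20) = l*(l + 4)*(l - 5)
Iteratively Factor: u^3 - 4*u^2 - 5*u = (u)*(u^2 - 4*u - 5) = u*(u - 5)*(u + 1)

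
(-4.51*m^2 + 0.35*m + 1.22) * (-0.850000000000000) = 3.8335*m^2 - 0.2975*m - 1.037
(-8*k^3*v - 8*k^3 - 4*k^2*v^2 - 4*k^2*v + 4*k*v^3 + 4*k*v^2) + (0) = -8*k^3*v - 8*k^3 - 4*k^2*v^2 - 4*k^2*v + 4*k*v^3 + 4*k*v^2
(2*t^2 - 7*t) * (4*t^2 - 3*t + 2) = 8*t^4 - 34*t^3 + 25*t^2 - 14*t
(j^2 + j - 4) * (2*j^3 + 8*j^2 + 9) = 2*j^5 + 10*j^4 - 23*j^2 + 9*j - 36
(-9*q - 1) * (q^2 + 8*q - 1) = -9*q^3 - 73*q^2 + q + 1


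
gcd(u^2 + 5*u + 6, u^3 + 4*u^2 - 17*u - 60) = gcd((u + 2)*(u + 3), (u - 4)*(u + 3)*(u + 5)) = u + 3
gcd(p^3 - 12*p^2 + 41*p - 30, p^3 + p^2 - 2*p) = p - 1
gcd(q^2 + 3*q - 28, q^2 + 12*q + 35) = q + 7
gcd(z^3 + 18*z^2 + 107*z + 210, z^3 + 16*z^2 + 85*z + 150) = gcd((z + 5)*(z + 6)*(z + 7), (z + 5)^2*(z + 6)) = z^2 + 11*z + 30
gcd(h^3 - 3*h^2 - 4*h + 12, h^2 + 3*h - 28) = 1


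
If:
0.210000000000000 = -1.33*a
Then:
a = -0.16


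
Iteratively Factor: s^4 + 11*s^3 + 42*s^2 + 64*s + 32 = (s + 1)*(s^3 + 10*s^2 + 32*s + 32) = (s + 1)*(s + 4)*(s^2 + 6*s + 8) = (s + 1)*(s + 2)*(s + 4)*(s + 4)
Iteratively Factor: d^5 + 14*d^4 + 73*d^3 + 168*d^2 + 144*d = (d)*(d^4 + 14*d^3 + 73*d^2 + 168*d + 144) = d*(d + 4)*(d^3 + 10*d^2 + 33*d + 36) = d*(d + 4)^2*(d^2 + 6*d + 9) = d*(d + 3)*(d + 4)^2*(d + 3)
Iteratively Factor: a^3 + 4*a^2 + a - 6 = (a + 3)*(a^2 + a - 2) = (a + 2)*(a + 3)*(a - 1)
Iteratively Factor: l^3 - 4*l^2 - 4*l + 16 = (l + 2)*(l^2 - 6*l + 8) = (l - 2)*(l + 2)*(l - 4)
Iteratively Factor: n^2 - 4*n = (n)*(n - 4)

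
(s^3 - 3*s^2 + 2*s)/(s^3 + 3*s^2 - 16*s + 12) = s/(s + 6)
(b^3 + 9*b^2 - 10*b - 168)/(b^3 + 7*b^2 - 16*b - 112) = (b + 6)/(b + 4)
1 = 1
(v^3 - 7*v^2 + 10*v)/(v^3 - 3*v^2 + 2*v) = (v - 5)/(v - 1)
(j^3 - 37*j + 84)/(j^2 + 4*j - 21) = j - 4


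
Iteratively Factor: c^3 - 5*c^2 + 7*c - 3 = (c - 1)*(c^2 - 4*c + 3) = (c - 3)*(c - 1)*(c - 1)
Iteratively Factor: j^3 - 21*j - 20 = (j + 1)*(j^2 - j - 20) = (j + 1)*(j + 4)*(j - 5)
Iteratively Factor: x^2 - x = (x - 1)*(x)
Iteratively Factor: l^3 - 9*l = (l)*(l^2 - 9) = l*(l + 3)*(l - 3)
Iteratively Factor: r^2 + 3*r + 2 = (r + 2)*(r + 1)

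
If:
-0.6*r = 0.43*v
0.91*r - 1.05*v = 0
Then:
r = 0.00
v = 0.00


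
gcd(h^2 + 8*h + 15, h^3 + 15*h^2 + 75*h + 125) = h + 5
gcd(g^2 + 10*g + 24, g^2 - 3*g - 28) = g + 4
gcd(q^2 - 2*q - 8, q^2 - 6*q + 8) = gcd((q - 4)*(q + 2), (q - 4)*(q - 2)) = q - 4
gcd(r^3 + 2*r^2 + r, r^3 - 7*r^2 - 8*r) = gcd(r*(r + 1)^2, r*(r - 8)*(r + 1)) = r^2 + r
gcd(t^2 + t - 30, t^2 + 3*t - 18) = t + 6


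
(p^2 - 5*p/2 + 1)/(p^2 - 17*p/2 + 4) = (p - 2)/(p - 8)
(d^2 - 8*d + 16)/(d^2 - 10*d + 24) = (d - 4)/(d - 6)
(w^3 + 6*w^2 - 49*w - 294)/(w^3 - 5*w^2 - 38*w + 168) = (w + 7)/(w - 4)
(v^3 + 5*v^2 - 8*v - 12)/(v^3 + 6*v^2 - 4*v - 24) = (v + 1)/(v + 2)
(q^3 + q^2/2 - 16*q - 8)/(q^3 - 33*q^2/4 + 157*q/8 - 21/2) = 4*(2*q^2 + 9*q + 4)/(8*q^2 - 34*q + 21)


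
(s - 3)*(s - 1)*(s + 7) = s^3 + 3*s^2 - 25*s + 21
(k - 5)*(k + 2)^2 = k^3 - k^2 - 16*k - 20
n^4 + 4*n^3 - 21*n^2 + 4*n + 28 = (n - 2)^2*(n + 1)*(n + 7)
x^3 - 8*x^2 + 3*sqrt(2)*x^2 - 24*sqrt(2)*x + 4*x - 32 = (x - 8)*(x + sqrt(2))*(x + 2*sqrt(2))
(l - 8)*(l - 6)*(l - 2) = l^3 - 16*l^2 + 76*l - 96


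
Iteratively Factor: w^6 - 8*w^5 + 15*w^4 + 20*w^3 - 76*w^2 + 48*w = (w - 4)*(w^5 - 4*w^4 - w^3 + 16*w^2 - 12*w) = (w - 4)*(w - 2)*(w^4 - 2*w^3 - 5*w^2 + 6*w) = (w - 4)*(w - 2)*(w - 1)*(w^3 - w^2 - 6*w) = w*(w - 4)*(w - 2)*(w - 1)*(w^2 - w - 6) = w*(w - 4)*(w - 3)*(w - 2)*(w - 1)*(w + 2)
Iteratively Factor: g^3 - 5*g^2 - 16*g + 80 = (g - 5)*(g^2 - 16) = (g - 5)*(g + 4)*(g - 4)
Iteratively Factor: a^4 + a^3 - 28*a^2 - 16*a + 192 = (a - 4)*(a^3 + 5*a^2 - 8*a - 48) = (a - 4)*(a - 3)*(a^2 + 8*a + 16) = (a - 4)*(a - 3)*(a + 4)*(a + 4)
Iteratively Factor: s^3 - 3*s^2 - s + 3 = (s - 3)*(s^2 - 1) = (s - 3)*(s + 1)*(s - 1)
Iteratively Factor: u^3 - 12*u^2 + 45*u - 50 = (u - 5)*(u^2 - 7*u + 10) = (u - 5)*(u - 2)*(u - 5)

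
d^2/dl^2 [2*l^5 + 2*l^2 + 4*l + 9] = 40*l^3 + 4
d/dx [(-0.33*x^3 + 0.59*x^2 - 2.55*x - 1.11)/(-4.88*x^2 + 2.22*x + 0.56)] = (1.6104*x^4 - 1.4652*x^3 - 11.6886*x^2 - 10.1728*x + 1.0362)/(23.8144*x^4 - 21.6672*x^3 - 0.537199999999999*x^2 + 2.4864*x + 0.3136)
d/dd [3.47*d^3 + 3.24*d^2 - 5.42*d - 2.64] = 10.41*d^2 + 6.48*d - 5.42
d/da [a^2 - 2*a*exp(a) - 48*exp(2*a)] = -2*a*exp(a) + 2*a - 96*exp(2*a) - 2*exp(a)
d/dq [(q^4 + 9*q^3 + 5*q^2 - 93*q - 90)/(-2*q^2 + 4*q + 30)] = (-2*q^5 - 3*q^4 + 96*q^3 + 322*q^2 - 30*q - 1215)/(2*(q^4 - 4*q^3 - 26*q^2 + 60*q + 225))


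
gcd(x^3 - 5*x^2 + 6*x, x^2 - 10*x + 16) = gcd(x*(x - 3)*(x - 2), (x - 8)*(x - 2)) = x - 2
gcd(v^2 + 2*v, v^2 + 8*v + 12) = v + 2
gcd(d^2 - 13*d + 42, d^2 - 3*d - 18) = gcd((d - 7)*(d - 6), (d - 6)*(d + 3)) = d - 6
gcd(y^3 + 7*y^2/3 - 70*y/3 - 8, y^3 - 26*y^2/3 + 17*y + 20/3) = y^2 - 11*y/3 - 4/3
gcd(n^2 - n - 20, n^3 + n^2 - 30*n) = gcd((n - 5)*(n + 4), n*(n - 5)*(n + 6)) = n - 5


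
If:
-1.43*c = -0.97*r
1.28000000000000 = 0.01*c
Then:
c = 128.00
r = 188.70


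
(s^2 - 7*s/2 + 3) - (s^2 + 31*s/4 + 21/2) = -45*s/4 - 15/2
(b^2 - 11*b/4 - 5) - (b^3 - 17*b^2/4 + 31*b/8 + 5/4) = -b^3 + 21*b^2/4 - 53*b/8 - 25/4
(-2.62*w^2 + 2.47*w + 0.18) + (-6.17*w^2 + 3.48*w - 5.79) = -8.79*w^2 + 5.95*w - 5.61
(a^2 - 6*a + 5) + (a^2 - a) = 2*a^2 - 7*a + 5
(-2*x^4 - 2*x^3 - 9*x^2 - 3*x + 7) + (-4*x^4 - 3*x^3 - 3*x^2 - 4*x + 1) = -6*x^4 - 5*x^3 - 12*x^2 - 7*x + 8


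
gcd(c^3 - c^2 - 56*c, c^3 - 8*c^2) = c^2 - 8*c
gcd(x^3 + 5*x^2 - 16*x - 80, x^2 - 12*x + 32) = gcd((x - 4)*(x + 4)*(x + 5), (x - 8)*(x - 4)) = x - 4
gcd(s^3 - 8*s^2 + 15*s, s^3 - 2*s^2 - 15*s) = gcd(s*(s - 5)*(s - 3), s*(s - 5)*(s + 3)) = s^2 - 5*s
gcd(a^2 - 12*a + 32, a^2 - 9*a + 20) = a - 4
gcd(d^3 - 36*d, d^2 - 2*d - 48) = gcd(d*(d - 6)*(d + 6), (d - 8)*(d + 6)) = d + 6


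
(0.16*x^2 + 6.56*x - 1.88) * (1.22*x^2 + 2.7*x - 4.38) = 0.1952*x^4 + 8.4352*x^3 + 14.7176*x^2 - 33.8088*x + 8.2344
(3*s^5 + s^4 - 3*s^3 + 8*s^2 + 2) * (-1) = -3*s^5 - s^4 + 3*s^3 - 8*s^2 - 2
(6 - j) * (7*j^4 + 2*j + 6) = -7*j^5 + 42*j^4 - 2*j^2 + 6*j + 36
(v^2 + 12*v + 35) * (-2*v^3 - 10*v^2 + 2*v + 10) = -2*v^5 - 34*v^4 - 188*v^3 - 316*v^2 + 190*v + 350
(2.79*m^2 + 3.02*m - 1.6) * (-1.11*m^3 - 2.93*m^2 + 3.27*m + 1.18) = -3.0969*m^5 - 11.5269*m^4 + 2.0507*m^3 + 17.8556*m^2 - 1.6684*m - 1.888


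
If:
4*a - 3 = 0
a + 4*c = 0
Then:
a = 3/4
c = -3/16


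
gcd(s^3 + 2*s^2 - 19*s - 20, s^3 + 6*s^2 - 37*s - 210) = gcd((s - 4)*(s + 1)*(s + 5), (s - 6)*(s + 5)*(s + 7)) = s + 5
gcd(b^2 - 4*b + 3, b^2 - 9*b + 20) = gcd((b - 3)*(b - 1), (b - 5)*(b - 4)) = 1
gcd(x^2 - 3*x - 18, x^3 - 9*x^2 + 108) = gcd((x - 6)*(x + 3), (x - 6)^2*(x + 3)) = x^2 - 3*x - 18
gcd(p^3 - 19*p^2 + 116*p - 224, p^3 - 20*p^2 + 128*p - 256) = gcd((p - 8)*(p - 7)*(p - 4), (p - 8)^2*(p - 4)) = p^2 - 12*p + 32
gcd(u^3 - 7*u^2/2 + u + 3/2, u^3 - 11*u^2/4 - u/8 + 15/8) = u - 1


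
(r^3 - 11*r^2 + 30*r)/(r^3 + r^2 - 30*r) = (r - 6)/(r + 6)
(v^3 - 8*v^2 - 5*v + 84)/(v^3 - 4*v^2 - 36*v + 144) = (v^2 - 4*v - 21)/(v^2 - 36)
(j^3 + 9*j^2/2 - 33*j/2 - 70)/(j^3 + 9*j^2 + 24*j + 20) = (j^2 - j/2 - 14)/(j^2 + 4*j + 4)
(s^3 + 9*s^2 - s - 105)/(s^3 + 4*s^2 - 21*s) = (s + 5)/s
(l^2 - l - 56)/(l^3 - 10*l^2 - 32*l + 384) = (l + 7)/(l^2 - 2*l - 48)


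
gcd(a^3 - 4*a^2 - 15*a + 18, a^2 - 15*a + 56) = 1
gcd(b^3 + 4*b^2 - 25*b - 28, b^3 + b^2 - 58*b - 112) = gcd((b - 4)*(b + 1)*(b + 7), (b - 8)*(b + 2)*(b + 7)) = b + 7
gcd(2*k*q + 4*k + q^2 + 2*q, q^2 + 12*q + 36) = 1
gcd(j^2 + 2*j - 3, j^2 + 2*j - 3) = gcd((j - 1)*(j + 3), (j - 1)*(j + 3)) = j^2 + 2*j - 3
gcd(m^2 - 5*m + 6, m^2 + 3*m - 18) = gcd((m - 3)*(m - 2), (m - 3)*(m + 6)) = m - 3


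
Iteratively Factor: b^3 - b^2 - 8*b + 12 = (b - 2)*(b^2 + b - 6) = (b - 2)*(b + 3)*(b - 2)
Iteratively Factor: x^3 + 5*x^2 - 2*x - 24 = (x + 3)*(x^2 + 2*x - 8) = (x + 3)*(x + 4)*(x - 2)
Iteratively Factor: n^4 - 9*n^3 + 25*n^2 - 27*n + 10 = (n - 2)*(n^3 - 7*n^2 + 11*n - 5) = (n - 2)*(n - 1)*(n^2 - 6*n + 5) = (n - 2)*(n - 1)^2*(n - 5)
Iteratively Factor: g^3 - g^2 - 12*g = (g + 3)*(g^2 - 4*g) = (g - 4)*(g + 3)*(g)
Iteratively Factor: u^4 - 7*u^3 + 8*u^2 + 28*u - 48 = (u - 3)*(u^3 - 4*u^2 - 4*u + 16) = (u - 3)*(u + 2)*(u^2 - 6*u + 8) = (u - 3)*(u - 2)*(u + 2)*(u - 4)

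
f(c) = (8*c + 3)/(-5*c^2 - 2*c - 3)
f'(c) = (8*c + 3)*(10*c + 2)/(-5*c^2 - 2*c - 3)^2 + 8/(-5*c^2 - 2*c - 3)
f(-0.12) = -0.72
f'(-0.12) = -2.62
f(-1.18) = 0.85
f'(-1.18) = 0.04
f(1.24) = -0.98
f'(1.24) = 0.47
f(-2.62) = 0.56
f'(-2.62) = 0.17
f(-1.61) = 0.78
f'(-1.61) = 0.23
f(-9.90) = 0.16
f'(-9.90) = 0.02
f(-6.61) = 0.24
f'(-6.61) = 0.04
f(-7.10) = 0.22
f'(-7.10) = 0.03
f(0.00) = -1.00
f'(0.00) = -2.00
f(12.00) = -0.13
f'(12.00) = 0.01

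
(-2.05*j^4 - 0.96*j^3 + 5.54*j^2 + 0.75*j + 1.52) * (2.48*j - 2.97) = -5.084*j^5 + 3.7077*j^4 + 16.5904*j^3 - 14.5938*j^2 + 1.5421*j - 4.5144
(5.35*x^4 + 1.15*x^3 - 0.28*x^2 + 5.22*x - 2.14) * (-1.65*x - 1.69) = -8.8275*x^5 - 10.939*x^4 - 1.4815*x^3 - 8.1398*x^2 - 5.2908*x + 3.6166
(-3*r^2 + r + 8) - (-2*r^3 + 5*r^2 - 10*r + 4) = 2*r^3 - 8*r^2 + 11*r + 4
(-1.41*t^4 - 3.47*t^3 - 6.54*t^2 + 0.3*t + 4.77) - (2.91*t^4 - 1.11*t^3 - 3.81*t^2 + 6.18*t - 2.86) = -4.32*t^4 - 2.36*t^3 - 2.73*t^2 - 5.88*t + 7.63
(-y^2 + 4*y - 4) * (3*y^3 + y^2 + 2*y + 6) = -3*y^5 + 11*y^4 - 10*y^3 - 2*y^2 + 16*y - 24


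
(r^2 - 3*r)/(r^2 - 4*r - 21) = r*(3 - r)/(-r^2 + 4*r + 21)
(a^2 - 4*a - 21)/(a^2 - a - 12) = (a - 7)/(a - 4)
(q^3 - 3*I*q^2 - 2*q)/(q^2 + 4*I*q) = (q^2 - 3*I*q - 2)/(q + 4*I)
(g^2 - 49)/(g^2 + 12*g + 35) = (g - 7)/(g + 5)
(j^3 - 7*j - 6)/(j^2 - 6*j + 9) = (j^2 + 3*j + 2)/(j - 3)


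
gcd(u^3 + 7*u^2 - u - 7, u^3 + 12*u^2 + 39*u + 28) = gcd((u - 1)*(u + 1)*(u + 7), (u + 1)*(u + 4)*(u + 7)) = u^2 + 8*u + 7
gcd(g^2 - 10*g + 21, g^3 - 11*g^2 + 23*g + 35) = g - 7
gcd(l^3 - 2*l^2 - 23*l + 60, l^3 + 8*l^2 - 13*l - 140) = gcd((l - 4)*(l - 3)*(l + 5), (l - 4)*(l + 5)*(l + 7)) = l^2 + l - 20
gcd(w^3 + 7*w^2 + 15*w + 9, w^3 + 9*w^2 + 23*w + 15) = w^2 + 4*w + 3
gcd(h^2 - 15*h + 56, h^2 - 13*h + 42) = h - 7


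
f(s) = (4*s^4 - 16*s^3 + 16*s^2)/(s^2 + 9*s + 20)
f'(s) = (-2*s - 9)*(4*s^4 - 16*s^3 + 16*s^2)/(s^2 + 9*s + 20)^2 + (16*s^3 - 48*s^2 + 32*s)/(s^2 + 9*s + 20)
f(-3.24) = 861.96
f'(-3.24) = -2484.97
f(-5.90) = 5081.85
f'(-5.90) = 5311.96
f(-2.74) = 236.94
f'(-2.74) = -565.81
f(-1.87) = 31.42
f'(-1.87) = -74.64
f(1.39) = 0.08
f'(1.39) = -0.18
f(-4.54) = -14196.31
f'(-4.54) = 15167.35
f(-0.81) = 1.55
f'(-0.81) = -5.79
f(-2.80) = 273.69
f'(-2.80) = -662.00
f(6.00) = 20.95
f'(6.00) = 13.46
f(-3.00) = 450.00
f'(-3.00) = -1155.00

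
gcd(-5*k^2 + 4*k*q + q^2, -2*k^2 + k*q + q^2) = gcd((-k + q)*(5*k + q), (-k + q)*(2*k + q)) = -k + q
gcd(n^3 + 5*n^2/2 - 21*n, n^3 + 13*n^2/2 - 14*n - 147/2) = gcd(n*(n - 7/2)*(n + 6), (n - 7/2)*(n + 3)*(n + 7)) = n - 7/2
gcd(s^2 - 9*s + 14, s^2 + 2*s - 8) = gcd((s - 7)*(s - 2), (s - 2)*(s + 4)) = s - 2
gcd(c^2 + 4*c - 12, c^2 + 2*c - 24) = c + 6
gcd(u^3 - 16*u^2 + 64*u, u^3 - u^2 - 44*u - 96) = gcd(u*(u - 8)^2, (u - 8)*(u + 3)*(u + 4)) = u - 8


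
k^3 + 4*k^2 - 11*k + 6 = (k - 1)^2*(k + 6)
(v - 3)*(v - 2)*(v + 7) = v^3 + 2*v^2 - 29*v + 42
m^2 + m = m*(m + 1)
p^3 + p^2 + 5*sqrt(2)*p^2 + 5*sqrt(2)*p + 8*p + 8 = (p + 1)*(p + sqrt(2))*(p + 4*sqrt(2))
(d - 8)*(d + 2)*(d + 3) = d^3 - 3*d^2 - 34*d - 48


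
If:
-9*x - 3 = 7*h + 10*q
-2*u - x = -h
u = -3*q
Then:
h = -2*x - 9/16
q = x/2 + 3/32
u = -3*x/2 - 9/32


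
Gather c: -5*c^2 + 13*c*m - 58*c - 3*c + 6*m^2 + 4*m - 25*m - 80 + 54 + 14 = -5*c^2 + c*(13*m - 61) + 6*m^2 - 21*m - 12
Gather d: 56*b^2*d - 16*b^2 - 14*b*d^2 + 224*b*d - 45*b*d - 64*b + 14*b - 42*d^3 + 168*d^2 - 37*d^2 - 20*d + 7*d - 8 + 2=-16*b^2 - 50*b - 42*d^3 + d^2*(131 - 14*b) + d*(56*b^2 + 179*b - 13) - 6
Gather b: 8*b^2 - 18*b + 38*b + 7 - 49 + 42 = 8*b^2 + 20*b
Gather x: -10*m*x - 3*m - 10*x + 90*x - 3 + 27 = -3*m + x*(80 - 10*m) + 24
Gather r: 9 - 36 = -27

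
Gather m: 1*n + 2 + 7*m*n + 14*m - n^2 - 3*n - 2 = m*(7*n + 14) - n^2 - 2*n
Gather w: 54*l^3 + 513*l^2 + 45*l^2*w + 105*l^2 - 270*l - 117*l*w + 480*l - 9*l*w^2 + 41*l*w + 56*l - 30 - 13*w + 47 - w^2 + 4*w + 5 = 54*l^3 + 618*l^2 + 266*l + w^2*(-9*l - 1) + w*(45*l^2 - 76*l - 9) + 22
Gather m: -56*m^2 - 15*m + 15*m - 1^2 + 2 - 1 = -56*m^2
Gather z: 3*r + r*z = r*z + 3*r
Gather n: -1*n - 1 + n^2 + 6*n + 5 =n^2 + 5*n + 4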